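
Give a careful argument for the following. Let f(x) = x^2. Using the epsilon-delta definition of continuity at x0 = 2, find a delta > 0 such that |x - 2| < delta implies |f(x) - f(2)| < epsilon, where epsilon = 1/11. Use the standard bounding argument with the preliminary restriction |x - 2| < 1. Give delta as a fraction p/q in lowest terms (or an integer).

Factor: |x^2 - (2)^2| = |x - 2| * |x + 2|.
Impose |x - 2| < 1 first. Then |x + 2| = |(x - 2) + 2*(2)| <= |x - 2| + 2*|2| < 1 + 4 = 5.
So |x^2 - (2)^2| < delta * 5.
We need delta * 5 <= 1/11, i.e. delta <= 1/11/5 = 1/55.
Since 1/55 < 1, this is tighter than 1; take delta = 1/55.
So delta = 1/55 works.

1/55


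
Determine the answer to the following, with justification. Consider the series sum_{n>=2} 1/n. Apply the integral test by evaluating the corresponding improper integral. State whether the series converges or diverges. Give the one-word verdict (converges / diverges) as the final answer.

Let f(x) = 1/x. Then f is positive, continuous, and decreasing on [2, infinity), so the integral test applies.
Compute the improper integral int_{2}^infinity f(x) dx:
  antiderivative F(x) = log(x).
  As x -> infinity, log(x) -> infinity.
  So int = infinity - log(2) = infinity. By the integral test, the series diverges.

diverges


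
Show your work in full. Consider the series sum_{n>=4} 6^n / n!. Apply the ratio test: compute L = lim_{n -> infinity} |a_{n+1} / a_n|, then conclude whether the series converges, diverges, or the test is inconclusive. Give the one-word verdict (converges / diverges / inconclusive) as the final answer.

Let a_n denote the general term. Form the ratio a_{n+1}/a_n and simplify:
a_{n+1}/a_n = 6/(n + 1)
Take the limit as n -> infinity: L = 0.
Since L = 0 < 1, the ratio test implies the series converges.

converges


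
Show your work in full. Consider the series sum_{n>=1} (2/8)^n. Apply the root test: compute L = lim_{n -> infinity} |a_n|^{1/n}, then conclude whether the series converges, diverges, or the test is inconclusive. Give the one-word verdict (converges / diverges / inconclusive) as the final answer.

Let a_n denote the general term. Form |a_n|^(1/n) and simplify:
|a_n|^(1/n) = 1/4
Take the limit as n -> infinity: L = 1/4.
Since L = 1/4 < 1, the root test implies convergence.

converges


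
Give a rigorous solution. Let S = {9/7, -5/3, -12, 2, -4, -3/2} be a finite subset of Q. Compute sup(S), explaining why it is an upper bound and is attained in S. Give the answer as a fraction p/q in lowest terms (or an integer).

S is finite, so sup(S) = max(S).
Sorted decreasing:
2, 9/7, -3/2, -5/3, -4, -12
The extremum is 2.
For every x in S, x <= 2. And 2 is in S, so it is attained.
Therefore sup(S) = 2.

2


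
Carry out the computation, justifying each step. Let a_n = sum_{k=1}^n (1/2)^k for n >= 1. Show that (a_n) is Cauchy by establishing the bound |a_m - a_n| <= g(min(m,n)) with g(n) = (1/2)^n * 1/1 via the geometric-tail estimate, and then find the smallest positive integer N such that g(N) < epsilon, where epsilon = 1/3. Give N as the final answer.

For m > n >= 1: |a_m - a_n| = sum_{k=n+1}^m (1/2)^k < sum_{k=n+1}^infinity (1/2)^k = (1/2)^(n+1) / (1 - 1/2) = (1/2)^n * (1/2) * (2/1) = (1/2)^n * 1/1.
So g(n) = (1/2)^n / 1. Since g(n) -> 0, (a_n) is Cauchy.
Now solve g(N) < 1/3: (1/2)^N / 1 < 1/3 <=> 2^N > 1 / (1 * 1/3) = 3.
Check powers of 2: 2^1 = 2 <= 3, 2^2 = 4 > 3.
So the smallest such N is 2. Check: g(2) = 1/(1 * 4) = 1/4 < 1/3.

2


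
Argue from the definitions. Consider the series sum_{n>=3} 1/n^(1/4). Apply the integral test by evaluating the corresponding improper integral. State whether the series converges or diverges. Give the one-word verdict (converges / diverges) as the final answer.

Let f(x) = x^(-1/4). Then f is positive, continuous, and decreasing on [3, infinity), so the integral test applies.
Compute the improper integral int_{3}^infinity f(x) dx:
  antiderivative F(x) = 4*x^(3/4)/3.
  As x -> infinity, F(x) -> infinity (since p = 1/4 < 1).
  So the integral diverges. By the integral test, the series diverges.

diverges


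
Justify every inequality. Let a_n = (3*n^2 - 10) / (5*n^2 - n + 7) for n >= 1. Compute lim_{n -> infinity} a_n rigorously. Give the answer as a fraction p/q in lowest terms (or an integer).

Divide numerator and denominator by n^2, the highest power:
numerator / n^2 = 3 - 10/n^2
denominator / n^2 = 5 - 1/n + 7/n^2
As n -> infinity, all terms of the form c/n^k (k >= 1) tend to 0.
So numerator / n^2 -> 3 and denominator / n^2 -> 5.
Therefore lim a_n = 3/5.

3/5


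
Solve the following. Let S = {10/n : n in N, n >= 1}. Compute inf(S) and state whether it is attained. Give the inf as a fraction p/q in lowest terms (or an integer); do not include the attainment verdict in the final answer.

Analysis:
- Values: 10, 5, 10/3, 5/2, ... strictly decreasing.
- The maximum is 10 (n=1); sup = 10 (attained).
- The set is bounded below by 0; 10/n -> 0 so 0 is the greatest lower bound.
- 0 is not in the set, so inf = 0 is not attained.
Conclusion: inf(S) = 0, not attained in S.

0


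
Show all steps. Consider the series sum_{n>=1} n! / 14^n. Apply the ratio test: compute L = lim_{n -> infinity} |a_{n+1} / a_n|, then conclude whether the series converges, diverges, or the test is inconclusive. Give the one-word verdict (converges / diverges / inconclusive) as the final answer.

Let a_n denote the general term. Form the ratio a_{n+1}/a_n and simplify:
a_{n+1}/a_n = n/14 + 1/14
Take the limit as n -> infinity: L = infinity.
Since L = infinity > 1 (or L = infinity), the ratio test implies the series diverges.

diverges


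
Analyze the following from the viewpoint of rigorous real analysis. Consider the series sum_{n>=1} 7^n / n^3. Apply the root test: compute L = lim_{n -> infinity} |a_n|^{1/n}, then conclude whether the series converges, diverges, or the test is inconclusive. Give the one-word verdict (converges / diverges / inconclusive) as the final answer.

Let a_n denote the general term. Form |a_n|^(1/n) and simplify:
|a_n|^(1/n) = 7/n^(3/n)
Take the limit as n -> infinity: L = 7.
Since L = 7 > 1, the root test implies divergence.

diverges


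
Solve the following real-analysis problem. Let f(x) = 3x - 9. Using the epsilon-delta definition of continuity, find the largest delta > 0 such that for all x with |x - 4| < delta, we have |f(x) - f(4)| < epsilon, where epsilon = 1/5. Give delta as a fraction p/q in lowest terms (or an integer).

We compute f(4) = 3*(4) - 9 = 3.
|f(x) - f(4)| = |3x - 9 - (3)| = |3(x - 4)| = 3|x - 4|.
We need 3|x - 4| < 1/5, i.e. |x - 4| < 1/5 / 3 = 1/15.
So any delta <= 1/15 works. Conversely, if delta > 1/15, then x = 4 + 1/15 satisfies |x - 4| = 1/15 < delta but |f(x) - f(4)| = 3 * 1/15 = 1/5, which is not < 1/5; so no larger delta works.
Hence the largest such delta is 1/15.

1/15


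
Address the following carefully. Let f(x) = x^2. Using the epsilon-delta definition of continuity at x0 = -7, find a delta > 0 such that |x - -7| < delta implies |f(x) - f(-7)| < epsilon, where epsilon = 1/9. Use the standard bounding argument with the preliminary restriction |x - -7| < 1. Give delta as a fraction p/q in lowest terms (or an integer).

Factor: |x^2 - (-7)^2| = |x - -7| * |x + -7|.
Impose |x - -7| < 1 first. Then |x + -7| = |(x - -7) + 2*(-7)| <= |x - -7| + 2*|-7| < 1 + 14 = 15.
So |x^2 - (-7)^2| < delta * 15.
We need delta * 15 <= 1/9, i.e. delta <= 1/9/15 = 1/135.
Since 1/135 < 1, this is tighter than 1; take delta = 1/135.
So delta = 1/135 works.

1/135


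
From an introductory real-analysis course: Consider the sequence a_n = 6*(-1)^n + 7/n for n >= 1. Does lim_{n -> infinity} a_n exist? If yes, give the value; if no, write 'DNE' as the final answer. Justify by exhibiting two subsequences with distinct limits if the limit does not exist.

Examine the behaviour of a_n along subsequences.
a_{2k} = 6 + 7/(2k) -> 6. a_{2k+1} = -6 + 7/(2k+1) -> -6.
Since these two subsequential limits are 6 and -6, distinct, the full sequence cannot converge (a convergent sequence has all subsequences tending to the same limit). So lim a_n does not exist.

DNE


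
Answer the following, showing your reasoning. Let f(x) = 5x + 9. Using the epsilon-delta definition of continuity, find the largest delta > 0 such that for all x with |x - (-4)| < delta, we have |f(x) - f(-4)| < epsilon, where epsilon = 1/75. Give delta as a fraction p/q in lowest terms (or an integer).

We compute f(-4) = 5*(-4) + 9 = -11.
|f(x) - f(-4)| = |5x + 9 - (-11)| = |5(x - (-4))| = 5|x - (-4)|.
We need 5|x - (-4)| < 1/75, i.e. |x - (-4)| < 1/75 / 5 = 1/375.
So any delta <= 1/375 works. Conversely, if delta > 1/375, then x = -4 + 1/375 satisfies |x - (-4)| = 1/375 < delta but |f(x) - f(-4)| = 5 * 1/375 = 1/75, which is not < 1/75; so no larger delta works.
Hence the largest such delta is 1/375.

1/375


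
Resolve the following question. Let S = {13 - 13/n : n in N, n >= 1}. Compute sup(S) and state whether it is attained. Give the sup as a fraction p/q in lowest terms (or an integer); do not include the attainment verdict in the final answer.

Analysis:
- Values: 0, 13/2, 26/3, 39/4, ... strictly increasing.
- Minimum is 0 (n=1); inf = 0 (attained).
- 13 - 13/n -> 13 from below; sup = 13, not attained.
Conclusion: sup(S) = 13, not attained in S.

13


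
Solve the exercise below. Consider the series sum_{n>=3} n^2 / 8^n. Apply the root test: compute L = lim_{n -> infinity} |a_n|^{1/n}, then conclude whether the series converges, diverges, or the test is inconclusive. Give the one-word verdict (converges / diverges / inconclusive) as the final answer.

Let a_n denote the general term. Form |a_n|^(1/n) and simplify:
|a_n|^(1/n) = n^(2/n)/8
Take the limit as n -> infinity: L = 1/8.
Since L = 1/8 < 1, the root test implies convergence.

converges


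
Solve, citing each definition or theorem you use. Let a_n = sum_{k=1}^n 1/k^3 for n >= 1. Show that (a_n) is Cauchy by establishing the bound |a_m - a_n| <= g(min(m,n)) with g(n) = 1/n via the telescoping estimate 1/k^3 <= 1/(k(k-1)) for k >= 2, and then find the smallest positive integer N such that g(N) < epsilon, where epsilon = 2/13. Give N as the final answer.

For m > n >= 1: |a_m - a_n| = sum_{k=n+1}^m 1/k^3.
Use 1/k^3 <= 1/(k(k-1)) = 1/(k-1) - 1/k for k >= 2 (which holds since k^3 >= k^2 >= k(k-1) for k >= 2):
sum_{k=n+1}^m 1/k^3 <= sum_{k=n+1}^m (1/(k-1) - 1/k) = 1/n - 1/m <= 1/n.
By symmetry the same bound holds with n,m swapped, so |a_m - a_n| <= 1/min(m,n) = g(min(m,n)). Since g(n) -> 0, (a_n) is Cauchy.
Now solve g(N) < 2/13: 1/N < 2/13 <=> N > 1/(2/13) = 13/2.
The smallest integer strictly greater than 13/2 is N = 7.
Check: g(7) = 1/7 < 2/13; g(6) = 1/6 >= 2/13. So N = 7.

7


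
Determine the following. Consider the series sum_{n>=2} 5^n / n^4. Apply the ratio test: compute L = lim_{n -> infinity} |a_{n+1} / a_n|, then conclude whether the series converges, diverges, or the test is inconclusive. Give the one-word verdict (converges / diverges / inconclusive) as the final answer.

Let a_n denote the general term. Form the ratio a_{n+1}/a_n and simplify:
a_{n+1}/a_n = 5*n^4/(n + 1)^4
Take the limit as n -> infinity: L = 5.
Since L = 5 > 1 (or L = infinity), the ratio test implies the series diverges.

diverges


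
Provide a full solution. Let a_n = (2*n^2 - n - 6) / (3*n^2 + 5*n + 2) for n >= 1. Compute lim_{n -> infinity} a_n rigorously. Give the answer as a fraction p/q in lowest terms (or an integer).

Divide numerator and denominator by n^2, the highest power:
numerator / n^2 = 2 - 1/n - 6/n^2
denominator / n^2 = 3 + 5/n + 2/n^2
As n -> infinity, all terms of the form c/n^k (k >= 1) tend to 0.
So numerator / n^2 -> 2 and denominator / n^2 -> 3.
Therefore lim a_n = 2/3.

2/3


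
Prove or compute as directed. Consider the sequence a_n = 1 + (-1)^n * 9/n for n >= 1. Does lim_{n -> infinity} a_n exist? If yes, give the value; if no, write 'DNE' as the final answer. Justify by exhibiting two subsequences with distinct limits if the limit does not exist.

Examine the behaviour of a_n along subsequences.
Even-n subsequence a_{2k} = 1 + 9/(2k) -> 1. Odd-n subsequence a_{2k+1} = 1 - 9/(2k+1) -> 1. Both tend to 1, which suggests the limit is 1; verify directly.
|a_n - 1| = |(-1)^n * 9/n| = 9/n for every n >= 1.
Given epsilon > 0, choose a positive integer N > 9/epsilon. Then for all n >= N, |a_n - 1| = 9/n <= 9/N < epsilon.
So by the definition of the limit, lim a_n exists and equals 1.

1


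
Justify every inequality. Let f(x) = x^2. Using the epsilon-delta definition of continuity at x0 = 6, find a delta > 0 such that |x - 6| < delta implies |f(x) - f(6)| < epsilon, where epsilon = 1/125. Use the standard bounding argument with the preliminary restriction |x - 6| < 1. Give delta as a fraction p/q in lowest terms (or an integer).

Factor: |x^2 - (6)^2| = |x - 6| * |x + 6|.
Impose |x - 6| < 1 first. Then |x + 6| = |(x - 6) + 2*(6)| <= |x - 6| + 2*|6| < 1 + 12 = 13.
So |x^2 - (6)^2| < delta * 13.
We need delta * 13 <= 1/125, i.e. delta <= 1/125/13 = 1/1625.
Since 1/1625 < 1, this is tighter than 1; take delta = 1/1625.
So delta = 1/1625 works.

1/1625


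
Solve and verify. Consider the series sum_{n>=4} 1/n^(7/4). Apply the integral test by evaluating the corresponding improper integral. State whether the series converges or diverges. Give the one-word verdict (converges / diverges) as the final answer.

Let f(x) = x^(-7/4). Then f is positive, continuous, and decreasing on [4, infinity), so the integral test applies.
Compute the improper integral int_{4}^infinity f(x) dx:
  antiderivative F(x) = -4/(3*x^(3/4)).
  As x -> infinity, F(x) -> 0 (since p = 7/4 > 1).
  So int = F(infinity) - F(4) = 0 - (-sqrt(2)/3) = sqrt(2)/3.
  Finite, so by the integral test, the series converges.

converges


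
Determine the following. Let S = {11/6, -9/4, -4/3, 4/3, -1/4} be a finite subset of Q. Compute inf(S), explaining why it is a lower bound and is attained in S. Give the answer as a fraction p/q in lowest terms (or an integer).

S is finite, so inf(S) = min(S).
Sorted increasing:
-9/4, -4/3, -1/4, 4/3, 11/6
The extremum is -9/4.
For every x in S, x >= -9/4. And -9/4 is in S, so it is attained.
Therefore inf(S) = -9/4.

-9/4


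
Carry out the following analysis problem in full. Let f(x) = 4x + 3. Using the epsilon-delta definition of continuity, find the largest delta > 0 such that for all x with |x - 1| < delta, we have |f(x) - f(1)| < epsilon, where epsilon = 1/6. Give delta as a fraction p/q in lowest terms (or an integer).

We compute f(1) = 4*(1) + 3 = 7.
|f(x) - f(1)| = |4x + 3 - (7)| = |4(x - 1)| = 4|x - 1|.
We need 4|x - 1| < 1/6, i.e. |x - 1| < 1/6 / 4 = 1/24.
So any delta <= 1/24 works. Conversely, if delta > 1/24, then x = 1 + 1/24 satisfies |x - 1| = 1/24 < delta but |f(x) - f(1)| = 4 * 1/24 = 1/6, which is not < 1/6; so no larger delta works.
Hence the largest such delta is 1/24.

1/24


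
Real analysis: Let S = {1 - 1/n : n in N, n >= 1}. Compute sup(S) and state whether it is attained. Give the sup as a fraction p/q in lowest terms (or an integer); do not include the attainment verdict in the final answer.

Analysis:
- Values: 0, 1/2, 2/3, 3/4, ... strictly increasing.
- Minimum is 0 (n=1); inf = 0 (attained).
- 1 - 1/n -> 1 from below; sup = 1, not attained.
Conclusion: sup(S) = 1, not attained in S.

1


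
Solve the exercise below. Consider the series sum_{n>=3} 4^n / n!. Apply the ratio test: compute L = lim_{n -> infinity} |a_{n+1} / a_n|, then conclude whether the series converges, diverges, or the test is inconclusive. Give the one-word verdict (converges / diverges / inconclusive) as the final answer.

Let a_n denote the general term. Form the ratio a_{n+1}/a_n and simplify:
a_{n+1}/a_n = 4/(n + 1)
Take the limit as n -> infinity: L = 0.
Since L = 0 < 1, the ratio test implies the series converges.

converges


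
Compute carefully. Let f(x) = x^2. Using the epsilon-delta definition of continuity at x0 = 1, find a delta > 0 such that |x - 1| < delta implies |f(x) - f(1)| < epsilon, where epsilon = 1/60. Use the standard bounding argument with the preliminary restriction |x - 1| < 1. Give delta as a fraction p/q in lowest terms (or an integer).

Factor: |x^2 - (1)^2| = |x - 1| * |x + 1|.
Impose |x - 1| < 1 first. Then |x + 1| = |(x - 1) + 2*(1)| <= |x - 1| + 2*|1| < 1 + 2 = 3.
So |x^2 - (1)^2| < delta * 3.
We need delta * 3 <= 1/60, i.e. delta <= 1/60/3 = 1/180.
Since 1/180 < 1, this is tighter than 1; take delta = 1/180.
So delta = 1/180 works.

1/180


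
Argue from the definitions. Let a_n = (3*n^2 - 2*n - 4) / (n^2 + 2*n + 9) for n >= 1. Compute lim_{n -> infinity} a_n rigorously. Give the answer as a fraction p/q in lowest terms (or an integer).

Divide numerator and denominator by n^2, the highest power:
numerator / n^2 = 3 - 2/n - 4/n^2
denominator / n^2 = 1 + 2/n + 9/n^2
As n -> infinity, all terms of the form c/n^k (k >= 1) tend to 0.
So numerator / n^2 -> 3 and denominator / n^2 -> 1.
Therefore lim a_n = 3.

3


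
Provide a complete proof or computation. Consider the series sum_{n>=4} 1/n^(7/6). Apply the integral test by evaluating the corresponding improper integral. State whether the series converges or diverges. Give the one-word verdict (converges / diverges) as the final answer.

Let f(x) = x^(-7/6). Then f is positive, continuous, and decreasing on [4, infinity), so the integral test applies.
Compute the improper integral int_{4}^infinity f(x) dx:
  antiderivative F(x) = -6/x^(1/6).
  As x -> infinity, F(x) -> 0 (since p = 7/6 > 1).
  So int = F(infinity) - F(4) = 0 - (-3*2^(2/3)) = 3*2^(2/3).
  Finite, so by the integral test, the series converges.

converges


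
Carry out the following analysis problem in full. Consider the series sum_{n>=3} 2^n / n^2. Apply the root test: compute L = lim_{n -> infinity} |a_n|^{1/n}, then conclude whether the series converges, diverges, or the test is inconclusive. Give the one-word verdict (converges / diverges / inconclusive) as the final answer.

Let a_n denote the general term. Form |a_n|^(1/n) and simplify:
|a_n|^(1/n) = 2/n^(2/n)
Take the limit as n -> infinity: L = 2.
Since L = 2 > 1, the root test implies divergence.

diverges


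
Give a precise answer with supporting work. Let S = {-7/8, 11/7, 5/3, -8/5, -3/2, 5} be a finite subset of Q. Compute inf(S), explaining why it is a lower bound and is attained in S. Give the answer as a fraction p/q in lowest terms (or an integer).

S is finite, so inf(S) = min(S).
Sorted increasing:
-8/5, -3/2, -7/8, 11/7, 5/3, 5
The extremum is -8/5.
For every x in S, x >= -8/5. And -8/5 is in S, so it is attained.
Therefore inf(S) = -8/5.

-8/5


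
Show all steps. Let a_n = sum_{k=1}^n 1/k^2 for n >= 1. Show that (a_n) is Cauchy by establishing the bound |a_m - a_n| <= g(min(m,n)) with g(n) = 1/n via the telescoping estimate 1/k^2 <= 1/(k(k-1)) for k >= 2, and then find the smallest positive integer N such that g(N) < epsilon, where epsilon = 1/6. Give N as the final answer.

For m > n >= 1: |a_m - a_n| = sum_{k=n+1}^m 1/k^2.
Use 1/k^2 <= 1/(k(k-1)) = 1/(k-1) - 1/k for k >= 2:
sum_{k=n+1}^m 1/k^2 <= sum_{k=n+1}^m (1/(k-1) - 1/k) = 1/n - 1/m <= 1/n.
By symmetry the same bound holds with n,m swapped, so |a_m - a_n| <= 1/min(m,n) = g(min(m,n)). Since g(n) -> 0, (a_n) is Cauchy.
Now solve g(N) < 1/6: 1/N < 1/6 <=> N > 1/(1/6) = 6.
The smallest integer strictly greater than 6 is N = 7.
Check: g(7) = 1/7 < 1/6; g(6) = 1/6 >= 1/6. So N = 7.

7


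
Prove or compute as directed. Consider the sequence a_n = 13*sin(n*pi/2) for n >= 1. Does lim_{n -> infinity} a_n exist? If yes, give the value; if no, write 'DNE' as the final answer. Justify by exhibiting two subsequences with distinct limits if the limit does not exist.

Examine the behaviour of a_n along subsequences.
a_{4k+1} = 13*sin(pi/2 + 2k*pi) = 13 -> 13. a_{4k+3} = 13*sin(3pi/2 + 2k*pi) = -13 -> -13.
Since these two subsequential limits are 13 and -13, distinct, the full sequence cannot converge (a convergent sequence has all subsequences tending to the same limit). So lim a_n does not exist.

DNE


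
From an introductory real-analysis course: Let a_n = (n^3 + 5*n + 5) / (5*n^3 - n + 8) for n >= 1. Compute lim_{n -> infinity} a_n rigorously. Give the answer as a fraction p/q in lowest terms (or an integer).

Divide numerator and denominator by n^3, the highest power:
numerator / n^3 = 1 + 5/n^2 + 5/n^3
denominator / n^3 = 5 - 1/n^2 + 8/n^3
As n -> infinity, all terms of the form c/n^k (k >= 1) tend to 0.
So numerator / n^3 -> 1 and denominator / n^3 -> 5.
Therefore lim a_n = 1/5.

1/5


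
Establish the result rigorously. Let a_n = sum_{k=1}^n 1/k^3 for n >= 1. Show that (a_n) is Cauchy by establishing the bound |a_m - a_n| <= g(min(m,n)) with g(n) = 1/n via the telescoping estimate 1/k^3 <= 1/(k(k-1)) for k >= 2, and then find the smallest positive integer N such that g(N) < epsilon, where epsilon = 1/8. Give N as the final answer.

For m > n >= 1: |a_m - a_n| = sum_{k=n+1}^m 1/k^3.
Use 1/k^3 <= 1/(k(k-1)) = 1/(k-1) - 1/k for k >= 2 (which holds since k^3 >= k^2 >= k(k-1) for k >= 2):
sum_{k=n+1}^m 1/k^3 <= sum_{k=n+1}^m (1/(k-1) - 1/k) = 1/n - 1/m <= 1/n.
By symmetry the same bound holds with n,m swapped, so |a_m - a_n| <= 1/min(m,n) = g(min(m,n)). Since g(n) -> 0, (a_n) is Cauchy.
Now solve g(N) < 1/8: 1/N < 1/8 <=> N > 1/(1/8) = 8.
The smallest integer strictly greater than 8 is N = 9.
Check: g(9) = 1/9 < 1/8; g(8) = 1/8 >= 1/8. So N = 9.

9


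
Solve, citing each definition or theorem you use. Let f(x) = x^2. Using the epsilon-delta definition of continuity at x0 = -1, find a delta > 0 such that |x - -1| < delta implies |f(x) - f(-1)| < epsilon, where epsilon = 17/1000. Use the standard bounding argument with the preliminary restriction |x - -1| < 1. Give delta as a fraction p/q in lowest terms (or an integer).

Factor: |x^2 - (-1)^2| = |x - -1| * |x + -1|.
Impose |x - -1| < 1 first. Then |x + -1| = |(x - -1) + 2*(-1)| <= |x - -1| + 2*|-1| < 1 + 2 = 3.
So |x^2 - (-1)^2| < delta * 3.
We need delta * 3 <= 17/1000, i.e. delta <= 17/1000/3 = 17/3000.
Since 17/3000 < 1, this is tighter than 1; take delta = 17/3000.
So delta = 17/3000 works.

17/3000


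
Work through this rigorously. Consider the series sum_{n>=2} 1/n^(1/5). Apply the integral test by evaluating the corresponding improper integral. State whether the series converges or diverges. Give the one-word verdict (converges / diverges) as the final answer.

Let f(x) = x^(-1/5). Then f is positive, continuous, and decreasing on [2, infinity), so the integral test applies.
Compute the improper integral int_{2}^infinity f(x) dx:
  antiderivative F(x) = 5*x^(4/5)/4.
  As x -> infinity, F(x) -> infinity (since p = 1/5 < 1).
  So the integral diverges. By the integral test, the series diverges.

diverges


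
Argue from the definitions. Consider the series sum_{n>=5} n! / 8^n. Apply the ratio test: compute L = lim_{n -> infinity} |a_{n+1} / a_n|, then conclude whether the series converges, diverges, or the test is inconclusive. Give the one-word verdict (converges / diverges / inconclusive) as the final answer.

Let a_n denote the general term. Form the ratio a_{n+1}/a_n and simplify:
a_{n+1}/a_n = n/8 + 1/8
Take the limit as n -> infinity: L = infinity.
Since L = infinity > 1 (or L = infinity), the ratio test implies the series diverges.

diverges


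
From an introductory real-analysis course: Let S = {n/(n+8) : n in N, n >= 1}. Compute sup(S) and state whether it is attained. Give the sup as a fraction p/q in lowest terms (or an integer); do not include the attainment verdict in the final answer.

Analysis:
- Values: 1/9, 1/5, 3/11, 1/3, ... strictly increasing.
- Minimum is 1/9 (n=1); inf = 1/9 (attained).
- n/(n+8) = 1 - 8/(n+8) -> 1 from below as n -> infinity, and never equals 1.
- So sup = 1 (not attained).
Conclusion: sup(S) = 1, not attained in S.

1


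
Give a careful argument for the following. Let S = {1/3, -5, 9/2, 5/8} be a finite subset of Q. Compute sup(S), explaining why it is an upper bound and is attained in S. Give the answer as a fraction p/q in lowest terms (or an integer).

S is finite, so sup(S) = max(S).
Sorted decreasing:
9/2, 5/8, 1/3, -5
The extremum is 9/2.
For every x in S, x <= 9/2. And 9/2 is in S, so it is attained.
Therefore sup(S) = 9/2.

9/2


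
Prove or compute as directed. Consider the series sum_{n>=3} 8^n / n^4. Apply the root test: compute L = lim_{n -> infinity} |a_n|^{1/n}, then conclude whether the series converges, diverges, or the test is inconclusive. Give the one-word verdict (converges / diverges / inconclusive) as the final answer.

Let a_n denote the general term. Form |a_n|^(1/n) and simplify:
|a_n|^(1/n) = 8/n^(4/n)
Take the limit as n -> infinity: L = 8.
Since L = 8 > 1, the root test implies divergence.

diverges


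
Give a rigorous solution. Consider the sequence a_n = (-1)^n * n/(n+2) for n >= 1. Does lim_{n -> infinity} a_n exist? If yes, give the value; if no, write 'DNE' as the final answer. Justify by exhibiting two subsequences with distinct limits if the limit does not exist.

Examine the behaviour of a_n along subsequences.
a_{2k} = 2k/(2k+2) -> 1. a_{2k+1} = -(2k+1)/(2k+3) -> -1.
Since these two subsequential limits are 1 and -1, distinct, the full sequence cannot converge (a convergent sequence has all subsequences tending to the same limit). So lim a_n does not exist.

DNE


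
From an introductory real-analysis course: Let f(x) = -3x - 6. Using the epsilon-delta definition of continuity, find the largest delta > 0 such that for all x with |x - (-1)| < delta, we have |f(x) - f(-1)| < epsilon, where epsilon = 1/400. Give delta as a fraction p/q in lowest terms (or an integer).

We compute f(-1) = -3*(-1) - 6 = -3.
|f(x) - f(-1)| = |-3x - 6 - (-3)| = |-3(x - (-1))| = 3|x - (-1)|.
We need 3|x - (-1)| < 1/400, i.e. |x - (-1)| < 1/400 / 3 = 1/1200.
So any delta <= 1/1200 works. Conversely, if delta > 1/1200, then x = -1 + 1/1200 satisfies |x - (-1)| = 1/1200 < delta but |f(x) - f(-1)| = 3 * 1/1200 = 1/400, which is not < 1/400; so no larger delta works.
Hence the largest such delta is 1/1200.

1/1200


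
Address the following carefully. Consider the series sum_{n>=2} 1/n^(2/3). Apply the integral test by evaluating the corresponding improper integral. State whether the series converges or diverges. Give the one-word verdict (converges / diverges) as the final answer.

Let f(x) = x^(-2/3). Then f is positive, continuous, and decreasing on [2, infinity), so the integral test applies.
Compute the improper integral int_{2}^infinity f(x) dx:
  antiderivative F(x) = 3*x^(1/3).
  As x -> infinity, F(x) -> infinity (since p = 2/3 < 1).
  So the integral diverges. By the integral test, the series diverges.

diverges


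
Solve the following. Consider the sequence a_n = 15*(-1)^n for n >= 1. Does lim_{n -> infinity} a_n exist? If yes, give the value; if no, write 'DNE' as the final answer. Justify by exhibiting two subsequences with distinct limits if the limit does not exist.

Examine the behaviour of a_n along subsequences.
Even-n subsequence a_{2k} = 15 -> 15. Odd-n subsequence a_{2k+1} = -15 -> -15.
Since these two subsequential limits are 15 and -15, distinct, the full sequence cannot converge (a convergent sequence has all subsequences tending to the same limit). So lim a_n does not exist.

DNE


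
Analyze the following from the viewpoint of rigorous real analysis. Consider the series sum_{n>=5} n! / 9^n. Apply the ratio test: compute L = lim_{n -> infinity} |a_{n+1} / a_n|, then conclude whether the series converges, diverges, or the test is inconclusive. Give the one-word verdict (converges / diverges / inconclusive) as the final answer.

Let a_n denote the general term. Form the ratio a_{n+1}/a_n and simplify:
a_{n+1}/a_n = n/9 + 1/9
Take the limit as n -> infinity: L = infinity.
Since L = infinity > 1 (or L = infinity), the ratio test implies the series diverges.

diverges


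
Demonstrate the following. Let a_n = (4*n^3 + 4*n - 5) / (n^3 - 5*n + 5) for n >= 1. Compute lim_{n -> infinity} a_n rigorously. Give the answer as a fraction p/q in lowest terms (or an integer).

Divide numerator and denominator by n^3, the highest power:
numerator / n^3 = 4 + 4/n^2 - 5/n^3
denominator / n^3 = 1 - 5/n^2 + 5/n^3
As n -> infinity, all terms of the form c/n^k (k >= 1) tend to 0.
So numerator / n^3 -> 4 and denominator / n^3 -> 1.
Therefore lim a_n = 4.

4


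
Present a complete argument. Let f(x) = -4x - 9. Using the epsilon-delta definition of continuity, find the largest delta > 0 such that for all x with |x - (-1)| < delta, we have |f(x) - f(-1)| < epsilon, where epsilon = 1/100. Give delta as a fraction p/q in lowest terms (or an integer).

We compute f(-1) = -4*(-1) - 9 = -5.
|f(x) - f(-1)| = |-4x - 9 - (-5)| = |-4(x - (-1))| = 4|x - (-1)|.
We need 4|x - (-1)| < 1/100, i.e. |x - (-1)| < 1/100 / 4 = 1/400.
So any delta <= 1/400 works. Conversely, if delta > 1/400, then x = -1 + 1/400 satisfies |x - (-1)| = 1/400 < delta but |f(x) - f(-1)| = 4 * 1/400 = 1/100, which is not < 1/100; so no larger delta works.
Hence the largest such delta is 1/400.

1/400


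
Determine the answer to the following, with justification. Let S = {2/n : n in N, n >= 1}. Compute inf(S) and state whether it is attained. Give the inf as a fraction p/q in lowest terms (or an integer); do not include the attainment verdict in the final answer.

Analysis:
- Values: 2, 1, 2/3, 1/2, ... strictly decreasing.
- The maximum is 2 (n=1); sup = 2 (attained).
- The set is bounded below by 0; 2/n -> 0 so 0 is the greatest lower bound.
- 0 is not in the set, so inf = 0 is not attained.
Conclusion: inf(S) = 0, not attained in S.

0


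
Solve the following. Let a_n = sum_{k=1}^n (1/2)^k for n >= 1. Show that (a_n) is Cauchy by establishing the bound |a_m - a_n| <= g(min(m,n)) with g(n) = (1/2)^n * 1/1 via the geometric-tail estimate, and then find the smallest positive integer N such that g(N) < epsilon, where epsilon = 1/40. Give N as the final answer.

For m > n >= 1: |a_m - a_n| = sum_{k=n+1}^m (1/2)^k < sum_{k=n+1}^infinity (1/2)^k = (1/2)^(n+1) / (1 - 1/2) = (1/2)^n * (1/2) * (2/1) = (1/2)^n * 1/1.
So g(n) = (1/2)^n / 1. Since g(n) -> 0, (a_n) is Cauchy.
Now solve g(N) < 1/40: (1/2)^N / 1 < 1/40 <=> 2^N > 1 / (1 * 1/40) = 40.
Check powers of 2: 2^5 = 32 <= 40, 2^6 = 64 > 40.
So the smallest such N is 6. Check: g(6) = 1/(1 * 64) = 1/64 < 1/40.

6


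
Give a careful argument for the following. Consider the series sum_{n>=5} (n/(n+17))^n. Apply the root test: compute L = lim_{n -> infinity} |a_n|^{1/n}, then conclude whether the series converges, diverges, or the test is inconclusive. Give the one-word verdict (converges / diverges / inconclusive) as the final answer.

Let a_n denote the general term. Form |a_n|^(1/n) and simplify:
|a_n|^(1/n) = n/(n + 17)
Take the limit as n -> infinity: L = 1.
Since L = 1, the root test is inconclusive. (In fact a_n = (n/(n+17))^n -> e^(-17) != 0, so the nth-term test shows divergence; but the root test itself gives no conclusion.)

inconclusive


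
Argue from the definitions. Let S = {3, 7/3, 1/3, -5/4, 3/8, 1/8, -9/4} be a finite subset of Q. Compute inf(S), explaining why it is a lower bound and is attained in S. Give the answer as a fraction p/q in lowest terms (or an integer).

S is finite, so inf(S) = min(S).
Sorted increasing:
-9/4, -5/4, 1/8, 1/3, 3/8, 7/3, 3
The extremum is -9/4.
For every x in S, x >= -9/4. And -9/4 is in S, so it is attained.
Therefore inf(S) = -9/4.

-9/4


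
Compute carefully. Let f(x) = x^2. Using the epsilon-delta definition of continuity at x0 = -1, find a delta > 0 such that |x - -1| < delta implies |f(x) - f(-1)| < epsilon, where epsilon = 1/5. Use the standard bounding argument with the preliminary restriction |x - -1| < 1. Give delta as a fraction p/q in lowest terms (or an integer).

Factor: |x^2 - (-1)^2| = |x - -1| * |x + -1|.
Impose |x - -1| < 1 first. Then |x + -1| = |(x - -1) + 2*(-1)| <= |x - -1| + 2*|-1| < 1 + 2 = 3.
So |x^2 - (-1)^2| < delta * 3.
We need delta * 3 <= 1/5, i.e. delta <= 1/5/3 = 1/15.
Since 1/15 < 1, this is tighter than 1; take delta = 1/15.
So delta = 1/15 works.

1/15


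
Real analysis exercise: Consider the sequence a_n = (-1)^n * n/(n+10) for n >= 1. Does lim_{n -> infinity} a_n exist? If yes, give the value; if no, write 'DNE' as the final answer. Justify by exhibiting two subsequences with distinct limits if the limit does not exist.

Examine the behaviour of a_n along subsequences.
a_{2k} = 2k/(2k+10) -> 1. a_{2k+1} = -(2k+1)/(2k+11) -> -1.
Since these two subsequential limits are 1 and -1, distinct, the full sequence cannot converge (a convergent sequence has all subsequences tending to the same limit). So lim a_n does not exist.

DNE


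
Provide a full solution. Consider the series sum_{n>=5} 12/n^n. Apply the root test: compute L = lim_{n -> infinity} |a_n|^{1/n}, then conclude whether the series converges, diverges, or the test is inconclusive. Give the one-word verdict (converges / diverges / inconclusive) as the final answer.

Let a_n denote the general term. Form |a_n|^(1/n) and simplify:
|a_n|^(1/n) = 12^(1/n)/n
Take the limit as n -> infinity: L = 0.
Since L = 0 < 1, the root test implies convergence.

converges


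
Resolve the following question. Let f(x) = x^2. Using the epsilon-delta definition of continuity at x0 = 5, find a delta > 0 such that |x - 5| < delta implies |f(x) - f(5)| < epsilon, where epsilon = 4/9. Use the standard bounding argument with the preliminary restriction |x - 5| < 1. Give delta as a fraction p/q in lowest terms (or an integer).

Factor: |x^2 - (5)^2| = |x - 5| * |x + 5|.
Impose |x - 5| < 1 first. Then |x + 5| = |(x - 5) + 2*(5)| <= |x - 5| + 2*|5| < 1 + 10 = 11.
So |x^2 - (5)^2| < delta * 11.
We need delta * 11 <= 4/9, i.e. delta <= 4/9/11 = 4/99.
Since 4/99 < 1, this is tighter than 1; take delta = 4/99.
So delta = 4/99 works.

4/99


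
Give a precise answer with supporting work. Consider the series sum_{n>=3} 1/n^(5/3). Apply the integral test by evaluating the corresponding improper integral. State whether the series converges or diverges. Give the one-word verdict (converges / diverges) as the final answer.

Let f(x) = x^(-5/3). Then f is positive, continuous, and decreasing on [3, infinity), so the integral test applies.
Compute the improper integral int_{3}^infinity f(x) dx:
  antiderivative F(x) = -3/(2*x^(2/3)).
  As x -> infinity, F(x) -> 0 (since p = 5/3 > 1).
  So int = F(infinity) - F(3) = 0 - (-3^(1/3)/2) = 3^(1/3)/2.
  Finite, so by the integral test, the series converges.

converges


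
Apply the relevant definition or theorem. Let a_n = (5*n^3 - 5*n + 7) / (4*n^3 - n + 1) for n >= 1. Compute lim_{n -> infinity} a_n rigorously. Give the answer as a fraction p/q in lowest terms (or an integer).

Divide numerator and denominator by n^3, the highest power:
numerator / n^3 = 5 - 5/n^2 + 7/n^3
denominator / n^3 = 4 - 1/n^2 + n^(-3)
As n -> infinity, all terms of the form c/n^k (k >= 1) tend to 0.
So numerator / n^3 -> 5 and denominator / n^3 -> 4.
Therefore lim a_n = 5/4.

5/4


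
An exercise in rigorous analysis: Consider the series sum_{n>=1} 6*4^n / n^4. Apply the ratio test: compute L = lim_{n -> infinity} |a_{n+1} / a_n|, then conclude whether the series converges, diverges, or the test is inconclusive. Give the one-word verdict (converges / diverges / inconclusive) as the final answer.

Let a_n denote the general term. Form the ratio a_{n+1}/a_n and simplify:
a_{n+1}/a_n = 4*n^4/(n + 1)^4
Take the limit as n -> infinity: L = 4.
Since L = 4 > 1 (or L = infinity), the ratio test implies the series diverges.

diverges


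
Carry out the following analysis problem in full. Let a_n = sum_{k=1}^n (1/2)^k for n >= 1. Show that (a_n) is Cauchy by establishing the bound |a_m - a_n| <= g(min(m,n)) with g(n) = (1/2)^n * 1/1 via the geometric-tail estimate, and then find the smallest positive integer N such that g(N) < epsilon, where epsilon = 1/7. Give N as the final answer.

For m > n >= 1: |a_m - a_n| = sum_{k=n+1}^m (1/2)^k < sum_{k=n+1}^infinity (1/2)^k = (1/2)^(n+1) / (1 - 1/2) = (1/2)^n * (1/2) * (2/1) = (1/2)^n * 1/1.
So g(n) = (1/2)^n / 1. Since g(n) -> 0, (a_n) is Cauchy.
Now solve g(N) < 1/7: (1/2)^N / 1 < 1/7 <=> 2^N > 1 / (1 * 1/7) = 7.
Check powers of 2: 2^2 = 4 <= 7, 2^3 = 8 > 7.
So the smallest such N is 3. Check: g(3) = 1/(1 * 8) = 1/8 < 1/7.

3


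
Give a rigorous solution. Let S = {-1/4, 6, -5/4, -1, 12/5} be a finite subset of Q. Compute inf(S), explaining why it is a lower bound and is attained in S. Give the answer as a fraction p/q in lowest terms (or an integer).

S is finite, so inf(S) = min(S).
Sorted increasing:
-5/4, -1, -1/4, 12/5, 6
The extremum is -5/4.
For every x in S, x >= -5/4. And -5/4 is in S, so it is attained.
Therefore inf(S) = -5/4.

-5/4


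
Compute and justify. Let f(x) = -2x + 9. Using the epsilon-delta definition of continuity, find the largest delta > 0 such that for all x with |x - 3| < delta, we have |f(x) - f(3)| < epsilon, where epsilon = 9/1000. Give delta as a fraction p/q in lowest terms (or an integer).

We compute f(3) = -2*(3) + 9 = 3.
|f(x) - f(3)| = |-2x + 9 - (3)| = |-2(x - 3)| = 2|x - 3|.
We need 2|x - 3| < 9/1000, i.e. |x - 3| < 9/1000 / 2 = 9/2000.
So any delta <= 9/2000 works. Conversely, if delta > 9/2000, then x = 3 + 9/2000 satisfies |x - 3| = 9/2000 < delta but |f(x) - f(3)| = 2 * 9/2000 = 9/1000, which is not < 9/1000; so no larger delta works.
Hence the largest such delta is 9/2000.

9/2000


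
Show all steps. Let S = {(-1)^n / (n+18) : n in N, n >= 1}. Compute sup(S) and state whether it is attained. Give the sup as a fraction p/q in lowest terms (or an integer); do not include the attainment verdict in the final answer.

Analysis:
- Values: -1/19, 1/20, -1/21, 1/22, -1/23, ...
- Positive terms (even n): 1/(2+18), 1/(4+18), ... decreasing -> max = 1/20 (n=2).
- Negative terms (odd n): -1/(1+18), -1/(3+18), ... increasing -> min = -1/19 (n=1).
- So sup = 1/20 (attained at n=2); inf = -1/19 (attained at n=1).
Conclusion: sup(S) = 1/20, attained in S.

1/20


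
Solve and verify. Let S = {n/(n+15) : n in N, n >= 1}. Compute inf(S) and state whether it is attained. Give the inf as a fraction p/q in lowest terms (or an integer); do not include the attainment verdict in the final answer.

Analysis:
- Values: 1/16, 2/17, 1/6, 4/19, ... strictly increasing.
- Minimum is 1/16 (n=1); inf = 1/16 (attained).
- n/(n+15) = 1 - 15/(n+15) -> 1 from below as n -> infinity, and never equals 1.
- So sup = 1 (not attained).
Conclusion: inf(S) = 1/16, attained in S.

1/16


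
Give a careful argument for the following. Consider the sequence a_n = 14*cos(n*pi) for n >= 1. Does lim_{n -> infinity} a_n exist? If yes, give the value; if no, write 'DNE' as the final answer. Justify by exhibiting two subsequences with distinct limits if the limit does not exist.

Examine the behaviour of a_n along subsequences.
cos(n*pi) = (-1)^n, so a_n = 14*(-1)^n. a_{2k} = 14 -> 14. a_{2k+1} = -14 -> -14.
Since these two subsequential limits are 14 and -14, distinct, the full sequence cannot converge (a convergent sequence has all subsequences tending to the same limit). So lim a_n does not exist.

DNE


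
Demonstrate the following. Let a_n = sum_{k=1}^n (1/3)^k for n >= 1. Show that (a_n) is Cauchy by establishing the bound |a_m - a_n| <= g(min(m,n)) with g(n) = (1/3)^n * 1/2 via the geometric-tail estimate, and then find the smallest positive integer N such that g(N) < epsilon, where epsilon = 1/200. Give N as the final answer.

For m > n >= 1: |a_m - a_n| = sum_{k=n+1}^m (1/3)^k < sum_{k=n+1}^infinity (1/3)^k = (1/3)^(n+1) / (1 - 1/3) = (1/3)^n * (1/3) * (3/2) = (1/3)^n * 1/2.
So g(n) = (1/3)^n / 2. Since g(n) -> 0, (a_n) is Cauchy.
Now solve g(N) < 1/200: (1/3)^N / 2 < 1/200 <=> 3^N > 1 / (2 * 1/200) = 100.
Check powers of 3: 3^4 = 81 <= 100, 3^5 = 243 > 100.
So the smallest such N is 5. Check: g(5) = 1/(2 * 243) = 1/486 < 1/200.

5


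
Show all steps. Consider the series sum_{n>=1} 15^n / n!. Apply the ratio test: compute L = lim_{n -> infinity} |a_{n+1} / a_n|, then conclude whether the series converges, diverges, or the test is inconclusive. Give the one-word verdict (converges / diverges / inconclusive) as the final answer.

Let a_n denote the general term. Form the ratio a_{n+1}/a_n and simplify:
a_{n+1}/a_n = 15/(n + 1)
Take the limit as n -> infinity: L = 0.
Since L = 0 < 1, the ratio test implies the series converges.

converges
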